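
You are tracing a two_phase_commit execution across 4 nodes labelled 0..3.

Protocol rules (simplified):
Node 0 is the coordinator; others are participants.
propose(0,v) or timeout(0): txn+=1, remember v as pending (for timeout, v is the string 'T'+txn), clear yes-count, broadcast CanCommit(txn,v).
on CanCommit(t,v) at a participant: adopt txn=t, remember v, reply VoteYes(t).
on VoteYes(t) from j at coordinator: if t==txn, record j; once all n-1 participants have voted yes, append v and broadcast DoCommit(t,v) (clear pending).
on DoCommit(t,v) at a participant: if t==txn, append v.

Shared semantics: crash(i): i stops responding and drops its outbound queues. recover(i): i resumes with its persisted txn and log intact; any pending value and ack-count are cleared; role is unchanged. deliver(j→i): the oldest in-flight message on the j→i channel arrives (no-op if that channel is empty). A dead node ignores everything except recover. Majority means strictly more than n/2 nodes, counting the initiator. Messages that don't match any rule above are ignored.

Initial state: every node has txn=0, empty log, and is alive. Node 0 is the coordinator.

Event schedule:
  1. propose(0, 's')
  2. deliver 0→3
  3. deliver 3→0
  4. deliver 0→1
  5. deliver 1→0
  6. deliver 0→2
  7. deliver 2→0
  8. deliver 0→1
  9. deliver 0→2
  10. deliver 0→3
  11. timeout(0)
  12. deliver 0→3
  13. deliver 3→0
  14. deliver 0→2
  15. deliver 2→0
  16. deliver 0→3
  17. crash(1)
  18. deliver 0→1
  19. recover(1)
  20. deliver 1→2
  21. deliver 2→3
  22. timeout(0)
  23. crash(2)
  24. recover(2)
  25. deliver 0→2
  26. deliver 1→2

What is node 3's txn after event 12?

step 1 propose(0,'s'): 0={coor,t=1,log=-}
step 2 deliver 0→3: 3={part,t=1,log=-}
step 3 deliver 3→0: —
step 4 deliver 0→1: 1={part,t=1,log=-}
step 5 deliver 1→0: —
step 6 deliver 0→2: 2={part,t=1,log=-}
step 7 deliver 2→0: 0={coor,t=1,log=s}
step 8 deliver 0→1: 1={part,t=1,log=s}
step 9 deliver 0→2: 2={part,t=1,log=s}
step 10 deliver 0→3: 3={part,t=1,log=s}
step 11 timeout(0): 0={coor,t=2,log=s}
step 12 deliver 0→3: 3={part,t=2,log=s}

2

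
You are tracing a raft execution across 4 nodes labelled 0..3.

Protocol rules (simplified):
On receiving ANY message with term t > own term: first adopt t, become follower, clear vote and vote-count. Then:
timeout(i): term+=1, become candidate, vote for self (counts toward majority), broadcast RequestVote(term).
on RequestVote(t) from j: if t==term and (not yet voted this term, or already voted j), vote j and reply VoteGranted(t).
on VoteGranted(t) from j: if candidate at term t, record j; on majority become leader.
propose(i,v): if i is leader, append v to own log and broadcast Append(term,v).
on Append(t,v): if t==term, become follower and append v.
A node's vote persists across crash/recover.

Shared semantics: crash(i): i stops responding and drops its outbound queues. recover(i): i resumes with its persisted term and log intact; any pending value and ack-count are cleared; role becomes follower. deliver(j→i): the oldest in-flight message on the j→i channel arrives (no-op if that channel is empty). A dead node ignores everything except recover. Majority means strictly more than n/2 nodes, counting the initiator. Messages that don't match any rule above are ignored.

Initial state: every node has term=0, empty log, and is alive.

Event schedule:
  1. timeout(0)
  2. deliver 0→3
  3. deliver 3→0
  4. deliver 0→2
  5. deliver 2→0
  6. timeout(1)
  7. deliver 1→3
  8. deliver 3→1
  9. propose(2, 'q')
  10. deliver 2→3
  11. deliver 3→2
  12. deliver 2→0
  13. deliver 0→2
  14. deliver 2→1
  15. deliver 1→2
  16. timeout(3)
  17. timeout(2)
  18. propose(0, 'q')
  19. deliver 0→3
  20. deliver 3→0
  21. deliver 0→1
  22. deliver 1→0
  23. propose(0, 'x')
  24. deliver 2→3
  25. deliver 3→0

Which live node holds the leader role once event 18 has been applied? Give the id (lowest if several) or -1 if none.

[1] timeout(0) → N0(cand t1 [-])
[2] deliver 0→3 → N3(foll t1 [-])
[3] deliver 3→0 → ∅
[4] deliver 0→2 → N2(foll t1 [-])
[5] deliver 2→0 → N0(lead t1 [-])
[6] timeout(1) → N1(cand t1 [-])
[7] deliver 1→3 → ∅
[8] deliver 3→1 → ∅
[9] propose(2,'q') → ∅
[10] deliver 2→3 → ∅
[11] deliver 3→2 → ∅
[12] deliver 2→0 → ∅
[13] deliver 0→2 → ∅
[14] deliver 2→1 → ∅
[15] deliver 1→2 → ∅
[16] timeout(3) → N3(cand t2 [-])
[17] timeout(2) → N2(cand t2 [-])
[18] propose(0,'q') → N0(lead t1 [q])

0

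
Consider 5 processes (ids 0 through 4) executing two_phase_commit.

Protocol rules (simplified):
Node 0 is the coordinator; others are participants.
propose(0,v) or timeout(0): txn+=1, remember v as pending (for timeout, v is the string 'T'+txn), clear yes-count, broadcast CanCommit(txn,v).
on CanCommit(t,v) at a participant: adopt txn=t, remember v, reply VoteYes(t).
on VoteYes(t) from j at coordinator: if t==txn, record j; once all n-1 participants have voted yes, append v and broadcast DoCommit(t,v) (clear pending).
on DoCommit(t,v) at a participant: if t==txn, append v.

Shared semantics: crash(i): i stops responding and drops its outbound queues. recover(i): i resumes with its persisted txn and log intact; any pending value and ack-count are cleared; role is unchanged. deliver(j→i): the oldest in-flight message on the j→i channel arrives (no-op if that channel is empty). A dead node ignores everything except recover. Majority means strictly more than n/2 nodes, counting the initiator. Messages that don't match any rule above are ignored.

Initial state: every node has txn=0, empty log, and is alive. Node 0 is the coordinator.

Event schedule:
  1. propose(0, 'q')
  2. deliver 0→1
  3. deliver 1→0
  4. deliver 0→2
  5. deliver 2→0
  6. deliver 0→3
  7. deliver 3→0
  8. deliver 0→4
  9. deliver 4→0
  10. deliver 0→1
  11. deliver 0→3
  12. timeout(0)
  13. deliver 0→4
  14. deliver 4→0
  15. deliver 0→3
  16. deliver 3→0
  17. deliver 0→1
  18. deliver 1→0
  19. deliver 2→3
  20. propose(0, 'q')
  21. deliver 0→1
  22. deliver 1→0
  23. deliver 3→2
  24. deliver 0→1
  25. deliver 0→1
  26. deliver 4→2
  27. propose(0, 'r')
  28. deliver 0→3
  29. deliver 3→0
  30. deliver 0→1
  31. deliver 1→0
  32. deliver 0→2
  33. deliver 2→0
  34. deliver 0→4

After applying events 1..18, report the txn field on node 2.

1

after 1 — propose(0,'q'): n0:coor/t1/[-]
after 2 — deliver 0→1: n1:part/t1/[-]
after 3 — deliver 1→0: ·
after 4 — deliver 0→2: n2:part/t1/[-]
after 5 — deliver 2→0: ·
after 6 — deliver 0→3: n3:part/t1/[-]
after 7 — deliver 3→0: ·
after 8 — deliver 0→4: n4:part/t1/[-]
after 9 — deliver 4→0: n0:coor/t1/[q]
after 10 — deliver 0→1: n1:part/t1/[q]
after 11 — deliver 0→3: n3:part/t1/[q]
after 12 — timeout(0): n0:coor/t2/[q]
after 13 — deliver 0→4: n4:part/t1/[q]
after 14 — deliver 4→0: ·
after 15 — deliver 0→3: n3:part/t2/[q]
after 16 — deliver 3→0: ·
after 17 — deliver 0→1: n1:part/t2/[q]
after 18 — deliver 1→0: ·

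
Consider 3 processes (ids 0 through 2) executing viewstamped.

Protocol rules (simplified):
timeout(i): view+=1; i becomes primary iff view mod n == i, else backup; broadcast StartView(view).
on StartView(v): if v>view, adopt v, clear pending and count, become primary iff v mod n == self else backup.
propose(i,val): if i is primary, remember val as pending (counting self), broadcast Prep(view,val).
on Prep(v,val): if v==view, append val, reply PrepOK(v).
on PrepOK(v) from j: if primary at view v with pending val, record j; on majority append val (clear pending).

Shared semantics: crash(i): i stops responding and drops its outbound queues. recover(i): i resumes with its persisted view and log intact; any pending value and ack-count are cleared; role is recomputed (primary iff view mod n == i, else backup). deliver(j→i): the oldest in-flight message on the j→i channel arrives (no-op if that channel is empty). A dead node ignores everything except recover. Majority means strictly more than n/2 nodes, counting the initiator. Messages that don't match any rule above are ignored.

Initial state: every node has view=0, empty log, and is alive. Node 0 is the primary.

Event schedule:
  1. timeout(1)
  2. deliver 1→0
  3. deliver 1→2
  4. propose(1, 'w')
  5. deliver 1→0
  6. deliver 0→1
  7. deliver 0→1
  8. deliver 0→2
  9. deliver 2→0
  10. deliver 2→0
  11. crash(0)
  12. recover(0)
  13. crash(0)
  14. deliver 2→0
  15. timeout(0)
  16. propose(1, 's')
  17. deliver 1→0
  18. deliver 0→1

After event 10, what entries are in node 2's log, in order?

empty

e1 timeout(1): 1[prim,v=1,-]
e2 deliver 1→0: 0[back,v=1,-]
e3 deliver 1→2: 2[back,v=1,-]
e4 propose(1,'w'): ·
e5 deliver 1→0: 0[back,v=1,w]
e6 deliver 0→1: 1[prim,v=1,w]
e7 deliver 0→1: ·
e8 deliver 0→2: ·
e9 deliver 2→0: ·
e10 deliver 2→0: ·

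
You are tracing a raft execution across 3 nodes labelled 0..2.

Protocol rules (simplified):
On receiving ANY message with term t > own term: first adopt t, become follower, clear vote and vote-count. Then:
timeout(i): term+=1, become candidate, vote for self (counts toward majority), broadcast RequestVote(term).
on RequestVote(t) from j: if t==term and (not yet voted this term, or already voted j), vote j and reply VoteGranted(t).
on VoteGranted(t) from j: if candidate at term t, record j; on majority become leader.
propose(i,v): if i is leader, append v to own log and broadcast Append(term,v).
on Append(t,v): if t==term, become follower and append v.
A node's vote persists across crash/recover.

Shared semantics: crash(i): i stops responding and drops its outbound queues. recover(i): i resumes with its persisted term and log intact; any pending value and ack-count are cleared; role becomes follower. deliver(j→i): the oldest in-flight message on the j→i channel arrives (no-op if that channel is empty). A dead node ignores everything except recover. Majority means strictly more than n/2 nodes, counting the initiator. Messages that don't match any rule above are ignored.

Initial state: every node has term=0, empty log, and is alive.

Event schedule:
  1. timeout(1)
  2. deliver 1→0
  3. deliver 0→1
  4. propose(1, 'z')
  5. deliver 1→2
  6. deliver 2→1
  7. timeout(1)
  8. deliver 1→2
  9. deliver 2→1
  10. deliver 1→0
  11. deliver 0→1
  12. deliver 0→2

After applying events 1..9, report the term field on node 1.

2

[1] timeout(1) → N1(cand t1 [-])
[2] deliver 1→0 → N0(foll t1 [-])
[3] deliver 0→1 → N1(lead t1 [-])
[4] propose(1,'z') → N1(lead t1 [z])
[5] deliver 1→2 → N2(foll t1 [-])
[6] deliver 2→1 → ∅
[7] timeout(1) → N1(cand t2 [z])
[8] deliver 1→2 → N2(foll t1 [z])
[9] deliver 2→1 → ∅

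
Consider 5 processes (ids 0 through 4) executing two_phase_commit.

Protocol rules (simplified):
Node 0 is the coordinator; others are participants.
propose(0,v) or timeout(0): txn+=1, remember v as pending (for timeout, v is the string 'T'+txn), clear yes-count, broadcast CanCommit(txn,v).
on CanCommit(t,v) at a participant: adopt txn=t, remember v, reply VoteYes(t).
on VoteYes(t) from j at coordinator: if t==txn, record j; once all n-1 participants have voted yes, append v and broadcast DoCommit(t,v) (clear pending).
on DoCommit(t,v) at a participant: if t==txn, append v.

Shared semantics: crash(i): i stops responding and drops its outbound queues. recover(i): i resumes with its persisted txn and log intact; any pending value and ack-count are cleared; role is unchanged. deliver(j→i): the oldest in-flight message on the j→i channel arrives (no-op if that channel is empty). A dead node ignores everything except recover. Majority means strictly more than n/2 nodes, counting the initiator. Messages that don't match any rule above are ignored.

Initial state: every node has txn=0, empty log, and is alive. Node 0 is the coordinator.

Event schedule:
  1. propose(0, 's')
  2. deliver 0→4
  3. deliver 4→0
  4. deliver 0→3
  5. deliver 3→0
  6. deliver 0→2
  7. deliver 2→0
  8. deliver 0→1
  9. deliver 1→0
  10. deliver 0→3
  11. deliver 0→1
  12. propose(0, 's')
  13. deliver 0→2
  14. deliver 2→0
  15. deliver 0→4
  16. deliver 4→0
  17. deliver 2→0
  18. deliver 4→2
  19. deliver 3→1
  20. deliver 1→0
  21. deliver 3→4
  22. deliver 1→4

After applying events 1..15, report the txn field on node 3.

[1] propose(0,'s') → N0(coor t1 [-])
[2] deliver 0→4 → N4(part t1 [-])
[3] deliver 4→0 → ∅
[4] deliver 0→3 → N3(part t1 [-])
[5] deliver 3→0 → ∅
[6] deliver 0→2 → N2(part t1 [-])
[7] deliver 2→0 → ∅
[8] deliver 0→1 → N1(part t1 [-])
[9] deliver 1→0 → N0(coor t1 [s])
[10] deliver 0→3 → N3(part t1 [s])
[11] deliver 0→1 → N1(part t1 [s])
[12] propose(0,'s') → N0(coor t2 [s])
[13] deliver 0→2 → N2(part t1 [s])
[14] deliver 2→0 → ∅
[15] deliver 0→4 → N4(part t1 [s])

1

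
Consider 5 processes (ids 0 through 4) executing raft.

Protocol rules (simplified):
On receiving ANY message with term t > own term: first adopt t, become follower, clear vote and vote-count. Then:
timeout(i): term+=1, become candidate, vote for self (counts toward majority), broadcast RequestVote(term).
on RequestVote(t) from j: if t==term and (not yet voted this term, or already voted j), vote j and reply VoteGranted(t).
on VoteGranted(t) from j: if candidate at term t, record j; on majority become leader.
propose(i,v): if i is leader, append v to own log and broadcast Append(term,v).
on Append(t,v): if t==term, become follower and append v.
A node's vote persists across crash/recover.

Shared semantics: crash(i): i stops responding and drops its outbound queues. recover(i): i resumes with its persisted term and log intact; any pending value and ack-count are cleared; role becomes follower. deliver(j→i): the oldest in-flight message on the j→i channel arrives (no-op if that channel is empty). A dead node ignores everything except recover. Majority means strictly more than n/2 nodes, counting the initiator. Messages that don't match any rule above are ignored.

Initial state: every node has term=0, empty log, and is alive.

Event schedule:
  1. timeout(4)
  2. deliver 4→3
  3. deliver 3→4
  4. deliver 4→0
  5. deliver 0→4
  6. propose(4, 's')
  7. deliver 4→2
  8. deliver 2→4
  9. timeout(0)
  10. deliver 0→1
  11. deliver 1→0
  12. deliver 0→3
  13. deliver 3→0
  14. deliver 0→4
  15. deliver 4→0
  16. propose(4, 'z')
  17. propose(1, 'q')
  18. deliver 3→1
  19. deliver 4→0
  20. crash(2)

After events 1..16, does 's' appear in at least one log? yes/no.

e1 timeout(4): 4[cand,t=1,-]
e2 deliver 4→3: 3[foll,t=1,-]
e3 deliver 3→4: ·
e4 deliver 4→0: 0[foll,t=1,-]
e5 deliver 0→4: 4[lead,t=1,-]
e6 propose(4,'s'): 4[lead,t=1,s]
e7 deliver 4→2: 2[foll,t=1,-]
e8 deliver 2→4: ·
e9 timeout(0): 0[cand,t=2,-]
e10 deliver 0→1: 1[foll,t=2,-]
e11 deliver 1→0: ·
e12 deliver 0→3: 3[foll,t=2,-]
e13 deliver 3→0: 0[lead,t=2,-]
e14 deliver 0→4: 4[foll,t=2,s]
e15 deliver 4→0: ·
e16 propose(4,'z'): ·

yes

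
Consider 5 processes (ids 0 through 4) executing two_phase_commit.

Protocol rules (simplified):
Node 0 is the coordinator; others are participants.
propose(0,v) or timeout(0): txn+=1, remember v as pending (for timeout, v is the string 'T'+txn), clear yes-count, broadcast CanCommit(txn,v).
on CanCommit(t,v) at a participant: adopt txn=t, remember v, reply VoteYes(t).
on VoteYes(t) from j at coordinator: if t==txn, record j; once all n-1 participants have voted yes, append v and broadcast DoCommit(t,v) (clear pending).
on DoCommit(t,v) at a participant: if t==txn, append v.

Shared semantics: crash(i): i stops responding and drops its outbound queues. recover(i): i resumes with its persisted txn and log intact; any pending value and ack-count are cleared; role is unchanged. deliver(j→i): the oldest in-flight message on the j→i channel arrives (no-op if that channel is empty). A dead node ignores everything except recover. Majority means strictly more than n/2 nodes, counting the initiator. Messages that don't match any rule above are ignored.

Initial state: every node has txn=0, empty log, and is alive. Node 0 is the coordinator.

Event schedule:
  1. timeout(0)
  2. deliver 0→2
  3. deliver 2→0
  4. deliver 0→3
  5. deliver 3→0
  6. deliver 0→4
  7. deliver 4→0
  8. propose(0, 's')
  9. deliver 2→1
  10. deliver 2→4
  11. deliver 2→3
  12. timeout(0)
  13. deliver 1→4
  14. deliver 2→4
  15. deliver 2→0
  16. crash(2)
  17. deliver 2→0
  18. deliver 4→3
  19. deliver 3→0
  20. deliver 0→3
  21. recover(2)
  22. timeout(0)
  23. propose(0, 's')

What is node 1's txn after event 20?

1. timeout(0):  <0:coor t1 ->
2. deliver 0→2:  <2:part t1 ->
3. deliver 2→0:  nop
4. deliver 0→3:  <3:part t1 ->
5. deliver 3→0:  nop
6. deliver 0→4:  <4:part t1 ->
7. deliver 4→0:  nop
8. propose(0,'s'):  <0:coor t2 ->
9. deliver 2→1:  nop
10. deliver 2→4:  nop
11. deliver 2→3:  nop
12. timeout(0):  <0:coor t3 ->
13. deliver 1→4:  nop
14. deliver 2→4:  nop
15. deliver 2→0:  nop
16. crash(2):  <2:✗part t1 ->
17. deliver 2→0:  nop
18. deliver 4→3:  nop
19. deliver 3→0:  nop
20. deliver 0→3:  <3:part t2 ->

0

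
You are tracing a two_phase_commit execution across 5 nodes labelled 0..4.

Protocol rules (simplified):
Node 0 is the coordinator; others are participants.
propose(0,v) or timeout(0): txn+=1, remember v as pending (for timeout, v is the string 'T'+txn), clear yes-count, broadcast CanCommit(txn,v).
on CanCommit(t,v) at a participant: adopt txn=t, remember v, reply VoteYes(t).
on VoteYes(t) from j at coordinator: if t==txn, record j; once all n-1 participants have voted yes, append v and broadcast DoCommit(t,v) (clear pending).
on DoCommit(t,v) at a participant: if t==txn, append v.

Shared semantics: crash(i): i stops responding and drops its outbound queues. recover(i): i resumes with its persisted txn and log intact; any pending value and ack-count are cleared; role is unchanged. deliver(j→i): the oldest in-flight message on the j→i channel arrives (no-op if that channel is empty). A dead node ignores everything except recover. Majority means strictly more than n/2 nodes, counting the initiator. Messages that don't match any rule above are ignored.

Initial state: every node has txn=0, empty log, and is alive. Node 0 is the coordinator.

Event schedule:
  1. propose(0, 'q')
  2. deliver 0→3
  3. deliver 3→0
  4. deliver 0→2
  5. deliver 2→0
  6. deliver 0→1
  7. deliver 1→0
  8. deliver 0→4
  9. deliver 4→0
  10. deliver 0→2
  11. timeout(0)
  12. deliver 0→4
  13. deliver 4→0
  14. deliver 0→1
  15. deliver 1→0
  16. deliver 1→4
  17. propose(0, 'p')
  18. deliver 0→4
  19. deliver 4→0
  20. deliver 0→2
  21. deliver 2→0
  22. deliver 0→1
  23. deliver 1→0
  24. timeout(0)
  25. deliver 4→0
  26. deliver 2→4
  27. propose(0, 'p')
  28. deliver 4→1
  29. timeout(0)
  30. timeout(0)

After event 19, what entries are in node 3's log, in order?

empty

[1] propose(0,'q') → N0(coor t1 [-])
[2] deliver 0→3 → N3(part t1 [-])
[3] deliver 3→0 → ∅
[4] deliver 0→2 → N2(part t1 [-])
[5] deliver 2→0 → ∅
[6] deliver 0→1 → N1(part t1 [-])
[7] deliver 1→0 → ∅
[8] deliver 0→4 → N4(part t1 [-])
[9] deliver 4→0 → N0(coor t1 [q])
[10] deliver 0→2 → N2(part t1 [q])
[11] timeout(0) → N0(coor t2 [q])
[12] deliver 0→4 → N4(part t1 [q])
[13] deliver 4→0 → ∅
[14] deliver 0→1 → N1(part t1 [q])
[15] deliver 1→0 → ∅
[16] deliver 1→4 → ∅
[17] propose(0,'p') → N0(coor t3 [q])
[18] deliver 0→4 → N4(part t2 [q])
[19] deliver 4→0 → ∅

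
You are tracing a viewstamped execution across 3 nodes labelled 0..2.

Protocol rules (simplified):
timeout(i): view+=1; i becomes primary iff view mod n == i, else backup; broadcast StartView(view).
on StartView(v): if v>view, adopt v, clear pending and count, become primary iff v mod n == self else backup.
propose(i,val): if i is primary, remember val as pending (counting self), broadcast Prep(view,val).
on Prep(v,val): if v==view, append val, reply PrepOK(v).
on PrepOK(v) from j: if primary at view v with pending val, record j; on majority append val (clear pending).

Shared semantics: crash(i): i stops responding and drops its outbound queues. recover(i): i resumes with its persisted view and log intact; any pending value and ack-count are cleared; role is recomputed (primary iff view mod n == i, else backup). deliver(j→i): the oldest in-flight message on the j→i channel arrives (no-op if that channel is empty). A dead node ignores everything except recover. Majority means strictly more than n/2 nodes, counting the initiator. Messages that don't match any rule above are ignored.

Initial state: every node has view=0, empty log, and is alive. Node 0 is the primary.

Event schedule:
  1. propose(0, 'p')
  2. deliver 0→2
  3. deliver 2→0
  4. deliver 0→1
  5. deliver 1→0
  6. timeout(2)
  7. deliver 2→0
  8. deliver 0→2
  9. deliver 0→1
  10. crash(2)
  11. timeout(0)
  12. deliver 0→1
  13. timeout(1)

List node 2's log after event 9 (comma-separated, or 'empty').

p

[1] propose(0,'p') → ∅
[2] deliver 0→2 → N2(back v0 [p])
[3] deliver 2→0 → N0(prim v0 [p])
[4] deliver 0→1 → N1(back v0 [p])
[5] deliver 1→0 → ∅
[6] timeout(2) → N2(back v1 [p])
[7] deliver 2→0 → N0(back v1 [p])
[8] deliver 0→2 → ∅
[9] deliver 0→1 → ∅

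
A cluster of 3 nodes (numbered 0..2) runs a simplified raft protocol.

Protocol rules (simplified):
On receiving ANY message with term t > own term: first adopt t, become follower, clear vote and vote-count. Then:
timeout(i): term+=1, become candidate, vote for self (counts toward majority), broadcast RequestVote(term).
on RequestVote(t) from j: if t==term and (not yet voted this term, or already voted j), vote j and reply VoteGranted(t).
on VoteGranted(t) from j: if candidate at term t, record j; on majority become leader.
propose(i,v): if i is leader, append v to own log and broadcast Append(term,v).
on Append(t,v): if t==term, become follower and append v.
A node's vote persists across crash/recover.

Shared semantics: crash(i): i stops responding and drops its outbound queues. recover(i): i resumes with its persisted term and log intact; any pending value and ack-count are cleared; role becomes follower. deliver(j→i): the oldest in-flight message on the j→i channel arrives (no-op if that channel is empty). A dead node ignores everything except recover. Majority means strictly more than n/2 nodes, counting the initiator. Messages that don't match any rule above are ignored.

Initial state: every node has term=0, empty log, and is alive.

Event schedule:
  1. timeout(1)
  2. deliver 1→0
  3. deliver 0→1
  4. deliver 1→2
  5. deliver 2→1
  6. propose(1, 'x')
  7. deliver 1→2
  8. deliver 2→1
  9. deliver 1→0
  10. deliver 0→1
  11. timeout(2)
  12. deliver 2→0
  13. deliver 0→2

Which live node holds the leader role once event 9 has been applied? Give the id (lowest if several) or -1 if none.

1

after 1 — timeout(1): n1:cand/t1/[-]
after 2 — deliver 1→0: n0:foll/t1/[-]
after 3 — deliver 0→1: n1:lead/t1/[-]
after 4 — deliver 1→2: n2:foll/t1/[-]
after 5 — deliver 2→1: ·
after 6 — propose(1,'x'): n1:lead/t1/[x]
after 7 — deliver 1→2: n2:foll/t1/[x]
after 8 — deliver 2→1: ·
after 9 — deliver 1→0: n0:foll/t1/[x]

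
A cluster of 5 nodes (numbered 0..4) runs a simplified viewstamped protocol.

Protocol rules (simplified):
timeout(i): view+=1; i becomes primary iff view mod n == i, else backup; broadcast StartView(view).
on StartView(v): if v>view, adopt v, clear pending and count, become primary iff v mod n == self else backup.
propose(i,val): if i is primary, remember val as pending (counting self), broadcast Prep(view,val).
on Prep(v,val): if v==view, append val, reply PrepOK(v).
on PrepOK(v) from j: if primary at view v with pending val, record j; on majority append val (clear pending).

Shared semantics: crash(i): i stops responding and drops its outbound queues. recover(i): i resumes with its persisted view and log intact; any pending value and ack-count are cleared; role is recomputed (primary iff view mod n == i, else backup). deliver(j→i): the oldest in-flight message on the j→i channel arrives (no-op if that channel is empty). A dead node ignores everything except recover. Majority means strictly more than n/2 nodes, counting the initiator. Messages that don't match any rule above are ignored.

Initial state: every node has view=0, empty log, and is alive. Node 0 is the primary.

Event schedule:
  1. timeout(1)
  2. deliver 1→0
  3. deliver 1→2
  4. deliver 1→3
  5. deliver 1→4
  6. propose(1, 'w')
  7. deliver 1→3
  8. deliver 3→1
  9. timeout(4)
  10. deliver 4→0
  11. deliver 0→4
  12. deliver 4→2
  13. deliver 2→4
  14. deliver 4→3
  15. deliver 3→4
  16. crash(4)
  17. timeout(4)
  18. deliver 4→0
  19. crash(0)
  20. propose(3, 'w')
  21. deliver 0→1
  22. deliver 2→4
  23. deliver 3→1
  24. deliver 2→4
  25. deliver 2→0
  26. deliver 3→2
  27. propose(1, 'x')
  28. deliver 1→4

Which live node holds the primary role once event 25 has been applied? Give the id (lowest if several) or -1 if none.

1

after 1 — timeout(1): n1:prim/v1/[-]
after 2 — deliver 1→0: n0:back/v1/[-]
after 3 — deliver 1→2: n2:back/v1/[-]
after 4 — deliver 1→3: n3:back/v1/[-]
after 5 — deliver 1→4: n4:back/v1/[-]
after 6 — propose(1,'w'): ·
after 7 — deliver 1→3: n3:back/v1/[w]
after 8 — deliver 3→1: ·
after 9 — timeout(4): n4:back/v2/[-]
after 10 — deliver 4→0: n0:back/v2/[-]
after 11 — deliver 0→4: ·
after 12 — deliver 4→2: n2:prim/v2/[-]
after 13 — deliver 2→4: ·
after 14 — deliver 4→3: n3:back/v2/[w]
after 15 — deliver 3→4: ·
after 16 — crash(4): n4:✗back/v2/[-]
after 17 — timeout(4): ·
after 18 — deliver 4→0: ·
after 19 — crash(0): n0:✗back/v2/[-]
after 20 — propose(3,'w'): ·
after 21 — deliver 0→1: ·
after 22 — deliver 2→4: ·
after 23 — deliver 3→1: ·
after 24 — deliver 2→4: ·
after 25 — deliver 2→0: ·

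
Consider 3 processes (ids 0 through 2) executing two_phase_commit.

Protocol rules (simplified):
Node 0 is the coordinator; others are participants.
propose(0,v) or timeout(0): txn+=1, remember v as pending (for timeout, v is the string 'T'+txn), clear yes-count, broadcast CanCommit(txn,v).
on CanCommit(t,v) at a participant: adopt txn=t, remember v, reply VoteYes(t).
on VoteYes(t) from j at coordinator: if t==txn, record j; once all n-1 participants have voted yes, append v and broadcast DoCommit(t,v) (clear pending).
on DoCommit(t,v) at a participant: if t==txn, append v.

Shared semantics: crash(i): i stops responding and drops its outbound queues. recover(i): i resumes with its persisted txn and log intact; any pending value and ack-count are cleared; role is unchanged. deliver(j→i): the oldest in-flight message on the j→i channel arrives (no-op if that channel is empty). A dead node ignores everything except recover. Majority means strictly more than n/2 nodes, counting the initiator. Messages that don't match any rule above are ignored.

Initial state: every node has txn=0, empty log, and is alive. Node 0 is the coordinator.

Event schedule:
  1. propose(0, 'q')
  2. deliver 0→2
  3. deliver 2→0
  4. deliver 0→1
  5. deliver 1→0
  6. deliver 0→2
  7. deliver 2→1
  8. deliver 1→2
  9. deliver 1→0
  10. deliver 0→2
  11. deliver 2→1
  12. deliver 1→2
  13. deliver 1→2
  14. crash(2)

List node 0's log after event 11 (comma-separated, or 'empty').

[1] propose(0,'q') → N0(coor t1 [-])
[2] deliver 0→2 → N2(part t1 [-])
[3] deliver 2→0 → ∅
[4] deliver 0→1 → N1(part t1 [-])
[5] deliver 1→0 → N0(coor t1 [q])
[6] deliver 0→2 → N2(part t1 [q])
[7] deliver 2→1 → ∅
[8] deliver 1→2 → ∅
[9] deliver 1→0 → ∅
[10] deliver 0→2 → ∅
[11] deliver 2→1 → ∅

q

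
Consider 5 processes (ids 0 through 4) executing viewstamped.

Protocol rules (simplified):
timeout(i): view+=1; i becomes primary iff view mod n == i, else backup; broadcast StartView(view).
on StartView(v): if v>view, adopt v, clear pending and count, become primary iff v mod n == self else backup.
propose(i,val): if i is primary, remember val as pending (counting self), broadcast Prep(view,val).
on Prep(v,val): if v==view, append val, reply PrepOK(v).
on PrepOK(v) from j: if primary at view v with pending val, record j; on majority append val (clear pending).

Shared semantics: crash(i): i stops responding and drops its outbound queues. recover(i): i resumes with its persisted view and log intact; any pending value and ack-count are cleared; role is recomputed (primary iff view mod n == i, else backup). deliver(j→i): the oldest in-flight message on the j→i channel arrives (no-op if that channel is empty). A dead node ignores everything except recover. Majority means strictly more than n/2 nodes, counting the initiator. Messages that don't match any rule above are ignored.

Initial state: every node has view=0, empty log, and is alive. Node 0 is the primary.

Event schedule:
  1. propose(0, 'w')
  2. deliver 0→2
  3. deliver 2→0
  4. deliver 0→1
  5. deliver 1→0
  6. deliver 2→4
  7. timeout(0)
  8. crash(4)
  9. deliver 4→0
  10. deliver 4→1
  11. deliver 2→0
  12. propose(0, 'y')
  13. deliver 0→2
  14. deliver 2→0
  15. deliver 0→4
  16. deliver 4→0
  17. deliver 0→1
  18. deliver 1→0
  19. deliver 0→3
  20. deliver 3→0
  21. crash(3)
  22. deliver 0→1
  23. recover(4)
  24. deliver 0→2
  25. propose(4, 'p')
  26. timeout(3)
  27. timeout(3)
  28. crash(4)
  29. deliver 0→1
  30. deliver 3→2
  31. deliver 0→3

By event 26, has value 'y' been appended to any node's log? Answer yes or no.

no

e1 propose(0,'w'): ·
e2 deliver 0→2: 2[back,v=0,w]
e3 deliver 2→0: ·
e4 deliver 0→1: 1[back,v=0,w]
e5 deliver 1→0: 0[prim,v=0,w]
e6 deliver 2→4: ·
e7 timeout(0): 0[back,v=1,w]
e8 crash(4): 4[✗back,v=0,-]
e9 deliver 4→0: ·
e10 deliver 4→1: ·
e11 deliver 2→0: ·
e12 propose(0,'y'): ·
e13 deliver 0→2: 2[back,v=1,w]
e14 deliver 2→0: ·
e15 deliver 0→4: ·
e16 deliver 4→0: ·
e17 deliver 0→1: 1[prim,v=1,w]
e18 deliver 1→0: ·
e19 deliver 0→3: 3[back,v=0,w]
e20 deliver 3→0: ·
e21 crash(3): 3[✗back,v=0,w]
e22 deliver 0→1: ·
e23 recover(4): 4[back,v=0,-]
e24 deliver 0→2: ·
e25 propose(4,'p'): ·
e26 timeout(3): ·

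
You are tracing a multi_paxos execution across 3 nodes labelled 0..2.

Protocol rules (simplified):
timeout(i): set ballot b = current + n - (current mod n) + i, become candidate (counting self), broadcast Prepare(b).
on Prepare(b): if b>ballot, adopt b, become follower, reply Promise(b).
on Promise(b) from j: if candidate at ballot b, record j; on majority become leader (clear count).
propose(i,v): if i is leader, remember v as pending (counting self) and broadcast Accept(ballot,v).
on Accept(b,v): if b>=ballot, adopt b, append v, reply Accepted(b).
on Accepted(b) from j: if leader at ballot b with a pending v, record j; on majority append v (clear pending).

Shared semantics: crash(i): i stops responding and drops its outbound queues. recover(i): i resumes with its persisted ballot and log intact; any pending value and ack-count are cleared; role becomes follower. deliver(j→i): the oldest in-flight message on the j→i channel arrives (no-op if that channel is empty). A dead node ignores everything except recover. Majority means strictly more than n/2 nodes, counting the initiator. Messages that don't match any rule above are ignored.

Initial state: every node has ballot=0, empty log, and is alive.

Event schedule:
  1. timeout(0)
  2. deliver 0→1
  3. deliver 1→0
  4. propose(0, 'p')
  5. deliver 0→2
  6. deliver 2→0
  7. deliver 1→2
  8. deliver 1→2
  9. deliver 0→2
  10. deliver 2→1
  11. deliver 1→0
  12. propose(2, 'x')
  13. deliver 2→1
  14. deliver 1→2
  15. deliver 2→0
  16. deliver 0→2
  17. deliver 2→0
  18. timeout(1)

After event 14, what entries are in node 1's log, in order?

step 1 timeout(0): 0={cand,b=3,log=-}
step 2 deliver 0→1: 1={foll,b=3,log=-}
step 3 deliver 1→0: 0={lead,b=3,log=-}
step 4 propose(0,'p'): —
step 5 deliver 0→2: 2={foll,b=3,log=-}
step 6 deliver 2→0: —
step 7 deliver 1→2: —
step 8 deliver 1→2: —
step 9 deliver 0→2: 2={foll,b=3,log=p}
step 10 deliver 2→1: —
step 11 deliver 1→0: —
step 12 propose(2,'x'): —
step 13 deliver 2→1: —
step 14 deliver 1→2: —

empty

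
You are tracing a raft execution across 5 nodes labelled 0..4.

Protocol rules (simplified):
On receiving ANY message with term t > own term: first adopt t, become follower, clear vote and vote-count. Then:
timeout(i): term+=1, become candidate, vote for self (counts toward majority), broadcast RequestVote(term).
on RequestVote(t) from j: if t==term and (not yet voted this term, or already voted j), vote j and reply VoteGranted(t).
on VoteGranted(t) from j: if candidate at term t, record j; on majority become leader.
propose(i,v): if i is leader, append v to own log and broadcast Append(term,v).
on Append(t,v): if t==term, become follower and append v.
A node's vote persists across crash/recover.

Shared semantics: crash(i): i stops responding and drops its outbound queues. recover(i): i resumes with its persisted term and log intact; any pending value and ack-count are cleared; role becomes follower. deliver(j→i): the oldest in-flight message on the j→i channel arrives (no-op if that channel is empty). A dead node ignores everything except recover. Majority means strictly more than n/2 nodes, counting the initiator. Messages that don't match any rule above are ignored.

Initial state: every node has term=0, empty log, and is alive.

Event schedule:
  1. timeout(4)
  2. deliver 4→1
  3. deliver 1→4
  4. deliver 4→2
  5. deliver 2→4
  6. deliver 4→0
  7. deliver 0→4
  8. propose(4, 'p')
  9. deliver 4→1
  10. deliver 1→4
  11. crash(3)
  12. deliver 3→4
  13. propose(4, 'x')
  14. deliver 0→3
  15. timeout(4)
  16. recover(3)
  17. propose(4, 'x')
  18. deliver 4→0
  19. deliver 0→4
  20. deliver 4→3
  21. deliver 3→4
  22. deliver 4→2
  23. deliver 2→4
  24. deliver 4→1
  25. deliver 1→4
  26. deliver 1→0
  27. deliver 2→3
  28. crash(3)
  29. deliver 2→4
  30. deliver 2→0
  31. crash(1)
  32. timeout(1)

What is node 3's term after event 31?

1

step 1 timeout(4): 4={cand,t=1,log=-}
step 2 deliver 4→1: 1={foll,t=1,log=-}
step 3 deliver 1→4: —
step 4 deliver 4→2: 2={foll,t=1,log=-}
step 5 deliver 2→4: 4={lead,t=1,log=-}
step 6 deliver 4→0: 0={foll,t=1,log=-}
step 7 deliver 0→4: —
step 8 propose(4,'p'): 4={lead,t=1,log=p}
step 9 deliver 4→1: 1={foll,t=1,log=p}
step 10 deliver 1→4: —
step 11 crash(3): 3={✗foll,t=0,log=-}
step 12 deliver 3→4: —
step 13 propose(4,'x'): 4={lead,t=1,log=p,x}
step 14 deliver 0→3: —
step 15 timeout(4): 4={cand,t=2,log=p,x}
step 16 recover(3): 3={foll,t=0,log=-}
step 17 propose(4,'x'): —
step 18 deliver 4→0: 0={foll,t=1,log=p}
step 19 deliver 0→4: —
step 20 deliver 4→3: 3={foll,t=1,log=-}
step 21 deliver 3→4: —
step 22 deliver 4→2: 2={foll,t=1,log=p}
step 23 deliver 2→4: —
step 24 deliver 4→1: 1={foll,t=1,log=p,x}
step 25 deliver 1→4: —
step 26 deliver 1→0: —
step 27 deliver 2→3: —
step 28 crash(3): 3={✗foll,t=1,log=-}
step 29 deliver 2→4: —
step 30 deliver 2→0: —
step 31 crash(1): 1={✗foll,t=1,log=p,x}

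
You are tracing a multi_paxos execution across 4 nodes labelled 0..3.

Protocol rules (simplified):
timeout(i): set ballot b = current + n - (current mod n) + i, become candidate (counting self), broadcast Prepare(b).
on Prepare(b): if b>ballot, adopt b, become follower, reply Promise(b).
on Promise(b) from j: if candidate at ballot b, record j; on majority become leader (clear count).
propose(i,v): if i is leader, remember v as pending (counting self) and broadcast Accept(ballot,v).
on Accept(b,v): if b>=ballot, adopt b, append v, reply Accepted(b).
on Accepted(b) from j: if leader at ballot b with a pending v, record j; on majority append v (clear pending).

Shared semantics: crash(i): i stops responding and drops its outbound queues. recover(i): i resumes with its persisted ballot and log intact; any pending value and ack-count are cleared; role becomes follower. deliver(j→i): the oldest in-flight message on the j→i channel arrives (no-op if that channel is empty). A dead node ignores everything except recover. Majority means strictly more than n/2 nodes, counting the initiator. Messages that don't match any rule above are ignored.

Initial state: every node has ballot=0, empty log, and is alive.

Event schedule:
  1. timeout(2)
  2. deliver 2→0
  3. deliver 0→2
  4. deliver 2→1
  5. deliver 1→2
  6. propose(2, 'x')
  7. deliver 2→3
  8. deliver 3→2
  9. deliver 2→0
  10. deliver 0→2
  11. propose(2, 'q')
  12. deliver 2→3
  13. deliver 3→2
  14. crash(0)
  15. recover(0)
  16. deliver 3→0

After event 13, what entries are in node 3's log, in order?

e1 timeout(2): 2[cand,b=6,-]
e2 deliver 2→0: 0[foll,b=6,-]
e3 deliver 0→2: ·
e4 deliver 2→1: 1[foll,b=6,-]
e5 deliver 1→2: 2[lead,b=6,-]
e6 propose(2,'x'): ·
e7 deliver 2→3: 3[foll,b=6,-]
e8 deliver 3→2: ·
e9 deliver 2→0: 0[foll,b=6,x]
e10 deliver 0→2: ·
e11 propose(2,'q'): ·
e12 deliver 2→3: 3[foll,b=6,x]
e13 deliver 3→2: ·

x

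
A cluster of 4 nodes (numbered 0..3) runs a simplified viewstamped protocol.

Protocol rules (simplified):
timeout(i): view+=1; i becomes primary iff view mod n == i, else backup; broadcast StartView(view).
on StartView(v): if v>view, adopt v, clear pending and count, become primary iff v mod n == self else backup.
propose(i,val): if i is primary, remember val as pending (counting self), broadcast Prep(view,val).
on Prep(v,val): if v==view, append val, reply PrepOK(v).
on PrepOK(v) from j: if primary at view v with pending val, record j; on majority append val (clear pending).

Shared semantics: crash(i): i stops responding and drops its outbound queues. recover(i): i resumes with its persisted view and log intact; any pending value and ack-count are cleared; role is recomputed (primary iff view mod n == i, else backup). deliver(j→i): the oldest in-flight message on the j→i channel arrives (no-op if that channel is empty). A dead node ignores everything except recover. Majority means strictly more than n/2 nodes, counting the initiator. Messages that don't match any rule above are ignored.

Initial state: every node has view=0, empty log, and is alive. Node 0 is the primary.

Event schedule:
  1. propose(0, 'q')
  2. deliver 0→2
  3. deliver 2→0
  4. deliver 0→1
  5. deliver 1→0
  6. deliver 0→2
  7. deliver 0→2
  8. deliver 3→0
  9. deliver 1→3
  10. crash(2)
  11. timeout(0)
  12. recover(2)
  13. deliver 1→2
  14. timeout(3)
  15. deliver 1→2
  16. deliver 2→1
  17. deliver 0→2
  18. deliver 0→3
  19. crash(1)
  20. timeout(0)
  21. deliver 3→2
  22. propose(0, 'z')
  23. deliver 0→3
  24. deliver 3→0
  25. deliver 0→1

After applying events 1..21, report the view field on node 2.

1. propose(0,'q'):  nop
2. deliver 0→2:  <2:back v0 q>
3. deliver 2→0:  nop
4. deliver 0→1:  <1:back v0 q>
5. deliver 1→0:  <0:prim v0 q>
6. deliver 0→2:  nop
7. deliver 0→2:  nop
8. deliver 3→0:  nop
9. deliver 1→3:  nop
10. crash(2):  <2:✗back v0 q>
11. timeout(0):  <0:back v1 q>
12. recover(2):  <2:back v0 q>
13. deliver 1→2:  nop
14. timeout(3):  <3:back v1 ->
15. deliver 1→2:  nop
16. deliver 2→1:  nop
17. deliver 0→2:  <2:back v1 q>
18. deliver 0→3:  nop
19. crash(1):  <1:✗back v0 q>
20. timeout(0):  <0:back v2 q>
21. deliver 3→2:  nop

1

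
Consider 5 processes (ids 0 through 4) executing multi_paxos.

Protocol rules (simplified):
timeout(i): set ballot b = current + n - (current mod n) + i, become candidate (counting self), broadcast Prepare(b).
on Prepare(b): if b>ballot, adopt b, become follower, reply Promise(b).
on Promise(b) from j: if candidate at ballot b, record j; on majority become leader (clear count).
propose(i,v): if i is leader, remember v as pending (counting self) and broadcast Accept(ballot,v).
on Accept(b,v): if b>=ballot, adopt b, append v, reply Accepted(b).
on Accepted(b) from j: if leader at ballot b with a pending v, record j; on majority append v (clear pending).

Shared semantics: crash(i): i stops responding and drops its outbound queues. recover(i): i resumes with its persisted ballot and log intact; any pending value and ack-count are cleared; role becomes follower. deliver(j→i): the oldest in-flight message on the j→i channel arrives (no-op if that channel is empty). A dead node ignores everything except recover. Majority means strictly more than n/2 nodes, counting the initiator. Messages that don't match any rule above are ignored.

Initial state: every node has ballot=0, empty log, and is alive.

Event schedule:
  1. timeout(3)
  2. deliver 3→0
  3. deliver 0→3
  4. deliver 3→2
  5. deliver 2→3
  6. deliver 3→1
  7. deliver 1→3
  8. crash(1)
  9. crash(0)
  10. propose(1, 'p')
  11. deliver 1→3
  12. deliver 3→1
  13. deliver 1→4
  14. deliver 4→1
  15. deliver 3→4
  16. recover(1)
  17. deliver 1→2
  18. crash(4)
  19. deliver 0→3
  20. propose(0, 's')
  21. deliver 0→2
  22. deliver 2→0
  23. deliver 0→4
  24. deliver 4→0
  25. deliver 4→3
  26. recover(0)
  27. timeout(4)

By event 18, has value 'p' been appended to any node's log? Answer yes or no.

no

step 1 timeout(3): 3={cand,b=8,log=-}
step 2 deliver 3→0: 0={foll,b=8,log=-}
step 3 deliver 0→3: —
step 4 deliver 3→2: 2={foll,b=8,log=-}
step 5 deliver 2→3: 3={lead,b=8,log=-}
step 6 deliver 3→1: 1={foll,b=8,log=-}
step 7 deliver 1→3: —
step 8 crash(1): 1={✗foll,b=8,log=-}
step 9 crash(0): 0={✗foll,b=8,log=-}
step 10 propose(1,'p'): —
step 11 deliver 1→3: —
step 12 deliver 3→1: —
step 13 deliver 1→4: —
step 14 deliver 4→1: —
step 15 deliver 3→4: 4={foll,b=8,log=-}
step 16 recover(1): 1={foll,b=8,log=-}
step 17 deliver 1→2: —
step 18 crash(4): 4={✗foll,b=8,log=-}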